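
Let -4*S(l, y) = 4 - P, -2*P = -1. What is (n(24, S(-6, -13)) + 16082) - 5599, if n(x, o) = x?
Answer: 10507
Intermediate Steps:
P = 1/2 (P = -1/2*(-1) = 1/2 ≈ 0.50000)
S(l, y) = -7/8 (S(l, y) = -(4 - 1*1/2)/4 = -(4 - 1/2)/4 = -1/4*7/2 = -7/8)
(n(24, S(-6, -13)) + 16082) - 5599 = (24 + 16082) - 5599 = 16106 - 5599 = 10507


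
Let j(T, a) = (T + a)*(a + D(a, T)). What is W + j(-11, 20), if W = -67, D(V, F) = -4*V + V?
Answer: -427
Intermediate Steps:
D(V, F) = -3*V
j(T, a) = -2*a*(T + a) (j(T, a) = (T + a)*(a - 3*a) = (T + a)*(-2*a) = -2*a*(T + a))
W + j(-11, 20) = -67 + 2*20*(-1*(-11) - 1*20) = -67 + 2*20*(11 - 20) = -67 + 2*20*(-9) = -67 - 360 = -427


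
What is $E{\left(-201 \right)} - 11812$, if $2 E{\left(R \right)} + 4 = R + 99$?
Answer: $-11865$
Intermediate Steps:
$E{\left(R \right)} = \frac{95}{2} + \frac{R}{2}$ ($E{\left(R \right)} = -2 + \frac{R + 99}{2} = -2 + \frac{99 + R}{2} = -2 + \left(\frac{99}{2} + \frac{R}{2}\right) = \frac{95}{2} + \frac{R}{2}$)
$E{\left(-201 \right)} - 11812 = \left(\frac{95}{2} + \frac{1}{2} \left(-201\right)\right) - 11812 = \left(\frac{95}{2} - \frac{201}{2}\right) - 11812 = -53 - 11812 = -11865$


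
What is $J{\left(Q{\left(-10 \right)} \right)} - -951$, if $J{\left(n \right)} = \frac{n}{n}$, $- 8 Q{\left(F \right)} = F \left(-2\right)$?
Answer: $952$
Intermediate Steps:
$Q{\left(F \right)} = \frac{F}{4}$ ($Q{\left(F \right)} = - \frac{F \left(-2\right)}{8} = - \frac{\left(-2\right) F}{8} = \frac{F}{4}$)
$J{\left(n \right)} = 1$
$J{\left(Q{\left(-10 \right)} \right)} - -951 = 1 - -951 = 1 + 951 = 952$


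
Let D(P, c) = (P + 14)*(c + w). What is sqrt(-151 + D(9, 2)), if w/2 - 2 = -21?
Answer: I*sqrt(979) ≈ 31.289*I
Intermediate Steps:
w = -38 (w = 4 + 2*(-21) = 4 - 42 = -38)
D(P, c) = (-38 + c)*(14 + P) (D(P, c) = (P + 14)*(c - 38) = (14 + P)*(-38 + c) = (-38 + c)*(14 + P))
sqrt(-151 + D(9, 2)) = sqrt(-151 + (-532 - 38*9 + 14*2 + 9*2)) = sqrt(-151 + (-532 - 342 + 28 + 18)) = sqrt(-151 - 828) = sqrt(-979) = I*sqrt(979)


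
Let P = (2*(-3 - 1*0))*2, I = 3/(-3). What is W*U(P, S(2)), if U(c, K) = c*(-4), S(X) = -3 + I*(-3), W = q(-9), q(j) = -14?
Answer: -672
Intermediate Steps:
W = -14
I = -1 (I = 3*(-1/3) = -1)
P = -12 (P = (2*(-3 + 0))*2 = (2*(-3))*2 = -6*2 = -12)
S(X) = 0 (S(X) = -3 - 1*(-3) = -3 + 3 = 0)
U(c, K) = -4*c
W*U(P, S(2)) = -(-56)*(-12) = -14*48 = -672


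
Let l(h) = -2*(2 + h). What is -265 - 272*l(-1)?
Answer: 279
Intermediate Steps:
l(h) = -4 - 2*h
-265 - 272*l(-1) = -265 - 272*(-4 - 2*(-1)) = -265 - 272*(-4 + 2) = -265 - 272*(-2) = -265 + 544 = 279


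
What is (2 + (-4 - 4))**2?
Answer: 36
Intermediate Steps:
(2 + (-4 - 4))**2 = (2 - 8)**2 = (-6)**2 = 36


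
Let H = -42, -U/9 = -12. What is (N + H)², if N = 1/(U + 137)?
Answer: 105863521/60025 ≈ 1763.7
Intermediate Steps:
U = 108 (U = -9*(-12) = 108)
N = 1/245 (N = 1/(108 + 137) = 1/245 ≈ 0.0040816)
(N + H)² = (1/245 - 42)² = (-10289/245)² = 105863521/60025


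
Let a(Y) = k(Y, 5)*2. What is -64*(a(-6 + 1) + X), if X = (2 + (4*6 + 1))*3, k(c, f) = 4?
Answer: -5696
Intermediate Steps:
a(Y) = 8 (a(Y) = 4*2 = 8)
X = 81 (X = (2 + (24 + 1))*3 = (2 + 25)*3 = 27*3 = 81)
-64*(a(-6 + 1) + X) = -64*(8 + 81) = -64*89 = -5696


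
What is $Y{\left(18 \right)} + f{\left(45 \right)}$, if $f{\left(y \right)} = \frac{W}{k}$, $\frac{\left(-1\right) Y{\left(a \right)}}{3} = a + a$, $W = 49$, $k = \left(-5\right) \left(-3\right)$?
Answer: $- \frac{1571}{15} \approx -104.73$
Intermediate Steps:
$k = 15$
$Y{\left(a \right)} = - 6 a$ ($Y{\left(a \right)} = - 3 \left(a + a\right) = - 3 \cdot 2 a = - 6 a$)
$f{\left(y \right)} = \frac{49}{15}$
$Y{\left(18 \right)} + f{\left(45 \right)} = \left(-6\right) 18 + \frac{49}{15} = -108 + \frac{49}{15} = - \frac{1571}{15}$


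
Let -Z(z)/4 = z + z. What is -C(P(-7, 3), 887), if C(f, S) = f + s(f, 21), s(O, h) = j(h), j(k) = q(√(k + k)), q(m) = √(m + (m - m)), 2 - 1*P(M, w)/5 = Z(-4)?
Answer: 150 - 42^(¼) ≈ 147.45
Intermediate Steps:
Z(z) = -8*z (Z(z) = -4*(z + z) = -8*z)
P(M, w) = -150 (P(M, w) = 10 - (-40)*(-4) = 10 - 5*32 = 10 - 160 = -150)
q(m) = √m (q(m) = √(m + 0) = √m)
j(k) = 2^(¼)*k^(¼) (j(k) = √(√(k + k)) = √(√(2*k)) = √(√2*√k) = 2^(¼)*k^(¼))
s(O, h) = 2^(¼)*h^(¼)
C(f, S) = f + 42^(¼) (C(f, S) = f + 2^(¼)*21^(¼) = f + 42^(¼))
-C(P(-7, 3), 887) = -(-150 + 42^(¼)) = 150 - 42^(¼)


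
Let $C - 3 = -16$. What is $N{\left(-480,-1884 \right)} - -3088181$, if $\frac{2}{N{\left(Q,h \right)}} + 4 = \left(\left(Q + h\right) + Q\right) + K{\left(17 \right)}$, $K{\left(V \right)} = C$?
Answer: $\frac{8835285839}{2861} \approx 3.0882 \cdot 10^{6}$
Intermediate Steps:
$C = -13$ ($C = 3 - 16 = -13$)
$K{\left(V \right)} = -13$
$N{\left(Q,h \right)} = \frac{2}{-17 + h + 2 Q}$ ($N{\left(Q,h \right)} = \frac{2}{-4 - \left(13 - h - 2 Q\right)} = \frac{2}{-4 + \left(-13 + h + 2 Q\right)} = \frac{2}{-17 + h + 2 Q}$)
$N{\left(-480,-1884 \right)} - -3088181 = \frac{2}{-17 - 1884 + 2 \left(-480\right)} - -3088181 = \frac{2}{-17 - 1884 - 960} + 3088181 = \frac{2}{-2861} + 3088181 = 2 \left(- \frac{1}{2861}\right) + 3088181 = - \frac{2}{2861} + 3088181 = \frac{8835285839}{2861}$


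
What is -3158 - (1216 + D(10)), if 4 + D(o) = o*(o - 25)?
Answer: -4220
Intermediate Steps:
D(o) = -4 + o*(-25 + o) (D(o) = -4 + o*(o - 25) = -4 + o*(-25 + o))
-3158 - (1216 + D(10)) = -3158 - (1216 + (-4 + 10**2 - 25*10)) = -3158 - (1216 + (-4 + 100 - 250)) = -3158 - (1216 - 154) = -3158 - 1*1062 = -3158 - 1062 = -4220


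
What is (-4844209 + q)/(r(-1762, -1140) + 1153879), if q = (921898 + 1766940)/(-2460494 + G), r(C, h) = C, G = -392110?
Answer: -6909306329537/1643266781334 ≈ -4.2046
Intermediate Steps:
q = -1344419/1426302 (q = (921898 + 1766940)/(-2460494 - 392110) = 2688838/(-2852604) = 2688838*(-1/2852604) = -1344419/1426302 ≈ -0.94259)
(-4844209 + q)/(r(-1762, -1140) + 1153879) = (-4844209 - 1344419/1426302)/(-1762 + 1153879) = -6909306329537/1426302/1152117 = -6909306329537/1426302*1/1152117 = -6909306329537/1643266781334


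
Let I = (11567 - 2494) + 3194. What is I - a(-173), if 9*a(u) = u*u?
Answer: 80474/9 ≈ 8941.6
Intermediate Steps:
a(u) = u²/9 (a(u) = (u*u)/9 = u²/9)
I = 12267 (I = 9073 + 3194 = 12267)
I - a(-173) = 12267 - (-173)²/9 = 12267 - 29929/9 = 80474/9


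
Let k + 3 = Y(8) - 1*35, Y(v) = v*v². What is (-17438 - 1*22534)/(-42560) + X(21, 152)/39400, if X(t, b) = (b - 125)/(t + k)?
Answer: 541371573/576422000 ≈ 0.93919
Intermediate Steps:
Y(v) = v³
k = 474 (k = -3 + (8³ - 1*35) = -3 + (512 - 35) = -3 + 477 = 474)
X(t, b) = (-125 + b)/(474 + t) (X(t, b) = (b - 125)/(t + 474) = (-125 + b)/(474 + t))
(-17438 - 1*22534)/(-42560) + X(21, 152)/39400 = (-17438 - 1*22534)/(-42560) + ((-125 + 152)/(474 + 21))/39400 = (-17438 - 22534)*(-1/42560) + (27/495)*(1/39400) = -39972*(-1/42560) + ((1/495)*27)*(1/39400) = 9993/10640 + (3/55)*(1/39400) = 9993/10640 + 3/2167000 = 541371573/576422000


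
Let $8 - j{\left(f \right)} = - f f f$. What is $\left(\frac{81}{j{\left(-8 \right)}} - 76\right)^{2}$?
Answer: $\frac{18190225}{3136} \approx 5800.5$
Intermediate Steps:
$j{\left(f \right)} = 8 + f^{3}$ ($j{\left(f \right)} = 8 - - f f f = 8 - - f^{2} f = 8 - - f^{3} = 8 + f^{3}$)
$\left(\frac{81}{j{\left(-8 \right)}} - 76\right)^{2} = \left(\frac{81}{8 + \left(-8\right)^{3}} - 76\right)^{2} = \left(\frac{81}{8 - 512} - 76\right)^{2} = \left(\frac{81}{-504} - 76\right)^{2} = \left(81 \left(- \frac{1}{504}\right) - 76\right)^{2} = \left(- \frac{9}{56} - 76\right)^{2} = \left(- \frac{4265}{56}\right)^{2} = \frac{18190225}{3136}$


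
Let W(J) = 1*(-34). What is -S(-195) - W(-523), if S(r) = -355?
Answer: 389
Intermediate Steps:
W(J) = -34
-S(-195) - W(-523) = -1*(-355) - 1*(-34) = 355 + 34 = 389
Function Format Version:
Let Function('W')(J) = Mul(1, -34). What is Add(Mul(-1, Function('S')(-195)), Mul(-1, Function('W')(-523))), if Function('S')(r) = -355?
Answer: 389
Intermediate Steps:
Function('W')(J) = -34
Add(Mul(-1, Function('S')(-195)), Mul(-1, Function('W')(-523))) = Add(Mul(-1, -355), Mul(-1, -34)) = Add(355, 34) = 389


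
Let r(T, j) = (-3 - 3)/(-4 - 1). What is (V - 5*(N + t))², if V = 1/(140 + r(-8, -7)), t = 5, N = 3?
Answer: 797215225/498436 ≈ 1599.4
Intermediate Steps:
r(T, j) = 6/5 (r(T, j) = -6/(-5) = -6*(-⅕) = 6/5)
V = 5/706 (V = 1/(140 + 6/5) = 1/(706/5) = 5/706 ≈ 0.0070821)
(V - 5*(N + t))² = (5/706 - 5*(3 + 5))² = (5/706 - 5*8)² = (5/706 - 40)² = (-28235/706)² = 797215225/498436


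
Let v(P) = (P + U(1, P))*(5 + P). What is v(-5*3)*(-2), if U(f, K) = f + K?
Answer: -580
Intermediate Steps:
U(f, K) = K + f
v(P) = (1 + 2*P)*(5 + P) (v(P) = (P + (P + 1))*(5 + P) = (P + (1 + P))*(5 + P) = (1 + 2*P)*(5 + P))
v(-5*3)*(-2) = (5 + 2*(-5*3)**2 + 11*(-5*3))*(-2) = (5 + 2*(-15)**2 + 11*(-15))*(-2) = (5 + 2*225 - 165)*(-2) = (5 + 450 - 165)*(-2) = 290*(-2) = -580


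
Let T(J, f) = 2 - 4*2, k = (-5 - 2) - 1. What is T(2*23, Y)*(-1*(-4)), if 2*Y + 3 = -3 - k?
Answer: -24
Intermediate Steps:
k = -8 (k = -7 - 1 = -8)
Y = 1 (Y = -3/2 + (-3 - 1*(-8))/2 = -3/2 + (-3 + 8)/2 = -3/2 + (½)*5 = -3/2 + 5/2 = 1)
T(J, f) = -6 (T(J, f) = 2 - 8 = -6)
T(2*23, Y)*(-1*(-4)) = -(-6)*(-4) = -6*4 = -24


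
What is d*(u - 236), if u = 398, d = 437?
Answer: 70794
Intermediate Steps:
d*(u - 236) = 437*(398 - 236) = 437*162 = 70794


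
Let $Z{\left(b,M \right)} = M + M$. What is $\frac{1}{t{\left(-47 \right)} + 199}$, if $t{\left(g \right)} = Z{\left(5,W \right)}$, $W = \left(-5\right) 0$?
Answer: $\frac{1}{199} \approx 0.0050251$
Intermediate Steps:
$W = 0$
$Z{\left(b,M \right)} = 2 M$
$t{\left(g \right)} = 0$ ($t{\left(g \right)} = 2 \cdot 0 = 0$)
$\frac{1}{t{\left(-47 \right)} + 199} = \frac{1}{0 + 199} = \frac{1}{199}$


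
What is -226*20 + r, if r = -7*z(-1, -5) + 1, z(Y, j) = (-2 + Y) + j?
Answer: -4463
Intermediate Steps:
z(Y, j) = -2 + Y + j
r = 57 (r = -7*(-2 - 1 - 5) + 1 = -7*(-8) + 1 = 56 + 1 = 57)
-226*20 + r = -226*20 + 57 = -4520 + 57 = -4463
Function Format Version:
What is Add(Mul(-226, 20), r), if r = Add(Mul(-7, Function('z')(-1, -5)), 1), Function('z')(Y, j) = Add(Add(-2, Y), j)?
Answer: -4463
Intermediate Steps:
Function('z')(Y, j) = Add(-2, Y, j)
r = 57 (r = Add(Mul(-7, Add(-2, -1, -5)), 1) = Add(Mul(-7, -8), 1) = Add(56, 1) = 57)
Add(Mul(-226, 20), r) = Add(Mul(-226, 20), 57) = Add(-4520, 57) = -4463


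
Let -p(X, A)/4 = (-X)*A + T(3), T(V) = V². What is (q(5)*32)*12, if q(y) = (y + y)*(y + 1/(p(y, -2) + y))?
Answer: 1359360/71 ≈ 19146.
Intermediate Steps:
p(X, A) = -36 + 4*A*X (p(X, A) = -4*((-X)*A + 3²) = -4*(-A*X + 9) = -4*(9 - A*X) = -36 + 4*A*X)
q(y) = 2*y*(y + 1/(-36 - 7*y)) (q(y) = (y + y)*(y + 1/((-36 + 4*(-2)*y) + y)) = (2*y)*(y + 1/((-36 - 8*y) + y)) = (2*y)*(y + 1/(-36 - 7*y)) = 2*y*(y + 1/(-36 - 7*y)))
(q(5)*32)*12 = ((2*5*(-1 + 7*5² + 36*5)/(36 + 7*5))*32)*12 = ((2*5*(-1 + 7*25 + 180)/(36 + 35))*32)*12 = ((2*5*(-1 + 175 + 180)/71)*32)*12 = ((2*5*(1/71)*354)*32)*12 = ((3540/71)*32)*12 = (113280/71)*12 = 1359360/71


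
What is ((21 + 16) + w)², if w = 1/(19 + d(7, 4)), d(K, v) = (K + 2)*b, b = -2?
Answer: 1444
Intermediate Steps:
d(K, v) = -4 - 2*K (d(K, v) = (K + 2)*(-2) = (2 + K)*(-2) = -4 - 2*K)
w = 1 (w = 1/(19 + (-4 - 2*7)) = 1/(19 + (-4 - 14)) = 1/(19 - 18) = 1/1 = 1)
((21 + 16) + w)² = ((21 + 16) + 1)² = (37 + 1)² = 38² = 1444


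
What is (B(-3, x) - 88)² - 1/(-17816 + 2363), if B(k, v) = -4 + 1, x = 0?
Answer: 127966294/15453 ≈ 8281.0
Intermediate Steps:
B(k, v) = -3
(B(-3, x) - 88)² - 1/(-17816 + 2363) = (-3 - 88)² - 1/(-17816 + 2363) = (-91)² - 1/(-15453) = 8281 - 1*(-1/15453) = 8281 + 1/15453 = 127966294/15453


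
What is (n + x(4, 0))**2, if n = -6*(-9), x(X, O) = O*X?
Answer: 2916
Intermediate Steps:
n = 54
(n + x(4, 0))**2 = (54 + 0*4)**2 = (54 + 0)**2 = 54**2 = 2916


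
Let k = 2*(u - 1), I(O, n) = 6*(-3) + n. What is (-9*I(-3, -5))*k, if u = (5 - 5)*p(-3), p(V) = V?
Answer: -414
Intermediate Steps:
u = 0 (u = (5 - 5)*(-3) = 0*(-3) = 0)
I(O, n) = -18 + n
k = -2 (k = 2*(0 - 1) = 2*(-1) = -2)
(-9*I(-3, -5))*k = -9*(-18 - 5)*(-2) = -9*(-23)*(-2) = 207*(-2) = -414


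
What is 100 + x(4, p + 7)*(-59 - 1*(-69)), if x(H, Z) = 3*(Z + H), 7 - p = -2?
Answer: 700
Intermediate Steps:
p = 9 (p = 7 - 1*(-2) = 7 + 2 = 9)
x(H, Z) = 3*H + 3*Z (x(H, Z) = 3*(H + Z) = 3*H + 3*Z)
100 + x(4, p + 7)*(-59 - 1*(-69)) = 100 + (3*4 + 3*(9 + 7))*(-59 - 1*(-69)) = 100 + (12 + 3*16)*(-59 + 69) = 100 + (12 + 48)*10 = 100 + 60*10 = 100 + 600 = 700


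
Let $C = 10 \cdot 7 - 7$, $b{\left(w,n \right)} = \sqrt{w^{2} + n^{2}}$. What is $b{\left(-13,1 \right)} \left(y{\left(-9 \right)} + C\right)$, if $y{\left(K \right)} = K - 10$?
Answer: $44 \sqrt{170} \approx 573.69$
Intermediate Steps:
$b{\left(w,n \right)} = \sqrt{n^{2} + w^{2}}$
$y{\left(K \right)} = -10 + K$
$C = 63$ ($C = 70 - 7 = 63$)
$b{\left(-13,1 \right)} \left(y{\left(-9 \right)} + C\right) = \sqrt{1^{2} + \left(-13\right)^{2}} \left(\left(-10 - 9\right) + 63\right) = \sqrt{1 + 169} \left(-19 + 63\right) = \sqrt{170} \cdot 44 = 44 \sqrt{170}$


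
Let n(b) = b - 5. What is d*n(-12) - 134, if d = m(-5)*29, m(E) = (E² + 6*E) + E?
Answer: 4796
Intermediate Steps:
n(b) = -5 + b
m(E) = E² + 7*E
d = -290 (d = -5*(7 - 5)*29 = -5*2*29 = -10*29 = -290)
d*n(-12) - 134 = -290*(-5 - 12) - 134 = -290*(-17) - 134 = 4930 - 134 = 4796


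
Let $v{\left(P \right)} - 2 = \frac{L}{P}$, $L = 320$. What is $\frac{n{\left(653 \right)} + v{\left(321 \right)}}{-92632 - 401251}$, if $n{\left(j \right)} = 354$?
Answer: $- \frac{114596}{158536443} \approx -0.00072284$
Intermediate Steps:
$v{\left(P \right)} = 2 + \frac{320}{P}$
$\frac{n{\left(653 \right)} + v{\left(321 \right)}}{-92632 - 401251} = \frac{354 + \left(2 + \frac{320}{321}\right)}{-92632 - 401251} = \frac{354 + \left(2 + 320 \cdot \frac{1}{321}\right)}{-493883} = \left(354 + \left(2 + \frac{320}{321}\right)\right) \left(- \frac{1}{493883}\right) = \left(354 + \frac{962}{321}\right) \left(- \frac{1}{493883}\right) = \frac{114596}{321} \left(- \frac{1}{493883}\right) = - \frac{114596}{158536443}$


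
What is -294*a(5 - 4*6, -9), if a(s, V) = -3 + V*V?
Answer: -22932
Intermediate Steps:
a(s, V) = -3 + V²
-294*a(5 - 4*6, -9) = -294*(-3 + (-9)²) = -294*(-3 + 81) = -294*78 = -22932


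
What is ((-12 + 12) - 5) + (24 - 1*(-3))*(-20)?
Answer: -545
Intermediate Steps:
((-12 + 12) - 5) + (24 - 1*(-3))*(-20) = (0 - 5) + (24 + 3)*(-20) = -5 + 27*(-20) = -5 - 540 = -545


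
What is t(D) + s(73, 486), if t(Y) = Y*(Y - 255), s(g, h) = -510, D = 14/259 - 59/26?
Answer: 55320331/925444 ≈ 59.777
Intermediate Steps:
D = -2131/962 (D = 14*(1/259) - 59*1/26 = 2/37 - 59/26 = -2131/962 ≈ -2.2152)
t(Y) = Y*(-255 + Y)
t(D) + s(73, 486) = -2131*(-255 - 2131/962)/962 - 510 = -2131/962*(-247441/962) - 510 = 527296771/925444 - 510 = 55320331/925444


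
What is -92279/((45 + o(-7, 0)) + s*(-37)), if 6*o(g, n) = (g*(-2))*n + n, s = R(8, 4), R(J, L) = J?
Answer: 92279/251 ≈ 367.65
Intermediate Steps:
s = 8
o(g, n) = n/6 - g*n/3 (o(g, n) = ((g*(-2))*n + n)/6 = ((-2*g)*n + n)/6 = (-2*g*n + n)/6 = (n - 2*g*n)/6 = n/6 - g*n/3)
-92279/((45 + o(-7, 0)) + s*(-37)) = -92279/((45 + (⅙)*0*(1 - 2*(-7))) + 8*(-37)) = -92279/((45 + (⅙)*0*(1 + 14)) - 296) = -92279/((45 + (⅙)*0*15) - 296) = -92279/((45 + 0) - 296) = -92279/(45 - 296) = -92279/(-251) = -92279*(-1/251) = 92279/251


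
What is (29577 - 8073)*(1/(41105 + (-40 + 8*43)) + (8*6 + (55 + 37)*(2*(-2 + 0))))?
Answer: -94982300672/13803 ≈ -6.8813e+6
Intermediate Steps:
(29577 - 8073)*(1/(41105 + (-40 + 8*43)) + (8*6 + (55 + 37)*(2*(-2 + 0)))) = 21504*(1/(41105 + (-40 + 344)) + (48 + 92*(2*(-2)))) = 21504*(1/(41105 + 304) + (48 + 92*(-4))) = 21504*(1/41409 + (48 - 368)) = 21504*(1/41409 - 320) = 21504*(-13250879/41409) = -94982300672/13803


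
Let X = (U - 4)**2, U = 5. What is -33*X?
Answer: -33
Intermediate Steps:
X = 1 (X = (5 - 4)**2 = 1**2 = 1)
-33*X = -33*1 = -33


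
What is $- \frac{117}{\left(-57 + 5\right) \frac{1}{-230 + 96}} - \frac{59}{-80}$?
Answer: $- \frac{24061}{80} \approx -300.76$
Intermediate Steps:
$- \frac{117}{\left(-57 + 5\right) \frac{1}{-230 + 96}} - \frac{59}{-80} = - \frac{117}{\left(-52\right) \frac{1}{-134}} - - \frac{59}{80} = - \frac{117}{\left(-52\right) \left(- \frac{1}{134}\right)} + \frac{59}{80} = - \frac{117}{\frac{26}{67}} + \frac{59}{80} = \left(-117\right) \frac{67}{26} + \frac{59}{80} = - \frac{603}{2} + \frac{59}{80} = - \frac{24061}{80}$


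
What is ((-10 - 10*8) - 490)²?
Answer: 336400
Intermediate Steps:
((-10 - 10*8) - 490)² = ((-10 - 80) - 490)² = (-90 - 490)² = (-580)² = 336400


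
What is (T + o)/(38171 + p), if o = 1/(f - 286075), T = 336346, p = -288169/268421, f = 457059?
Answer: 735087326470465/83420730943088 ≈ 8.8118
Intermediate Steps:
p = -288169/268421 (p = -288169*1/268421 = -288169/268421 ≈ -1.0736)
o = 1/170984 (o = 1/(457059 - 286075) = 1/170984 ≈ 5.8485e-6)
(T + o)/(38171 + p) = (336346 + 1/170984)/(38171 - 288169/268421) = 57509784465/(170984*(10245609822/268421)) = (57509784465/170984)*(268421/10245609822) = 735087326470465/83420730943088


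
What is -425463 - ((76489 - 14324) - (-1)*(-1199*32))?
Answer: -449260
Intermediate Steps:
-425463 - ((76489 - 14324) - (-1)*(-1199*32)) = -425463 - (62165 - (-1)*(-38368)) = -425463 - (62165 - 1*38368) = -425463 - (62165 - 38368) = -425463 - 1*23797 = -425463 - 23797 = -449260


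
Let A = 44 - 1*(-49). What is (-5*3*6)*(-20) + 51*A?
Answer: 6543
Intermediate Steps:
A = 93 (A = 44 + 49 = 93)
(-5*3*6)*(-20) + 51*A = (-5*3*6)*(-20) + 51*93 = -15*6*(-20) + 4743 = -90*(-20) + 4743 = 1800 + 4743 = 6543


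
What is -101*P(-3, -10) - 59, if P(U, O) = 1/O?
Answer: -489/10 ≈ -48.900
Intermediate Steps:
-101*P(-3, -10) - 59 = -101/(-10) - 59 = -101*(-⅒) - 59 = 101/10 - 59 = -489/10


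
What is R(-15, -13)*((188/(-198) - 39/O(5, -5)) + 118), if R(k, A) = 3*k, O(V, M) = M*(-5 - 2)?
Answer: -401719/77 ≈ -5217.1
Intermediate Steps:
O(V, M) = -7*M (O(V, M) = M*(-7) = -7*M)
R(-15, -13)*((188/(-198) - 39/O(5, -5)) + 118) = (3*(-15))*((188/(-198) - 39/((-7*(-5)))) + 118) = -45*((188*(-1/198) - 39/35) + 118) = -45*((-94/99 - 39*1/35) + 118) = -45*((-94/99 - 39/35) + 118) = -45*(-7151/3465 + 118) = -45*401719/3465 = -401719/77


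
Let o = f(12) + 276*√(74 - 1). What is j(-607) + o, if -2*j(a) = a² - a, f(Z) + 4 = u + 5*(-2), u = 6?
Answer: -184536 + 276*√73 ≈ -1.8218e+5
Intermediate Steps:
f(Z) = -8 (f(Z) = -4 + (6 + 5*(-2)) = -4 + (6 - 10) = -4 - 4 = -8)
j(a) = a/2 - a²/2 (j(a) = -(a² - a)/2 = a/2 - a²/2)
o = -8 + 276*√73 (o = -8 + 276*√(74 - 1) = -8 + 276*√73 ≈ 2350.1)
j(-607) + o = (½)*(-607)*(1 - 1*(-607)) + (-8 + 276*√73) = (½)*(-607)*(1 + 607) + (-8 + 276*√73) = (½)*(-607)*608 + (-8 + 276*√73) = -184528 + (-8 + 276*√73) = -184536 + 276*√73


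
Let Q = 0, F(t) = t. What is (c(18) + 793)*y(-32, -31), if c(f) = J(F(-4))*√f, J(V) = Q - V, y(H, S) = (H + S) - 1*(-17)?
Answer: -36478 - 552*√2 ≈ -37259.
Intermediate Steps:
y(H, S) = 17 + H + S (y(H, S) = (H + S) + 17 = 17 + H + S)
J(V) = -V (J(V) = 0 - V = -V)
c(f) = 4*√f (c(f) = (-1*(-4))*√f = 4*√f)
(c(18) + 793)*y(-32, -31) = (4*√18 + 793)*(17 - 32 - 31) = (4*(3*√2) + 793)*(-46) = (12*√2 + 793)*(-46) = (793 + 12*√2)*(-46) = -36478 - 552*√2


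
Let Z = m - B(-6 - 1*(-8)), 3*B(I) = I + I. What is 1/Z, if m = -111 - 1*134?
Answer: -3/739 ≈ -0.0040595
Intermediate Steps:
B(I) = 2*I/3 (B(I) = (I + I)/3 = (2*I)/3 = 2*I/3)
m = -245 (m = -111 - 134 = -245)
Z = -739/3 (Z = -245 - 2*(-6 - 1*(-8))/3 = -245 - 2*(-6 + 8)/3 = -245 - 2*2/3 = -245 - 1*4/3 = -245 - 4/3 = -739/3 ≈ -246.33)
1/Z = 1/(-739/3) = -3/739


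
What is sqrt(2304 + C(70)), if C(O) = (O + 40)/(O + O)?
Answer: sqrt(451738)/14 ≈ 48.008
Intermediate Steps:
C(O) = (40 + O)/(2*O) (C(O) = (40 + O)/((2*O)) = (40 + O)*(1/(2*O)) = (40 + O)/(2*O))
sqrt(2304 + C(70)) = sqrt(2304 + (1/2)*(40 + 70)/70) = sqrt(2304 + (1/2)*(1/70)*110) = sqrt(2304 + 11/14) = sqrt(32267/14) = sqrt(451738)/14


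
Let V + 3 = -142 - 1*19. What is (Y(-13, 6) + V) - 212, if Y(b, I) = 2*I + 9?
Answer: -355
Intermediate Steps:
Y(b, I) = 9 + 2*I
V = -164 (V = -3 + (-142 - 1*19) = -3 + (-142 - 19) = -3 - 161 = -164)
(Y(-13, 6) + V) - 212 = ((9 + 2*6) - 164) - 212 = ((9 + 12) - 164) - 212 = (21 - 164) - 212 = -143 - 212 = -355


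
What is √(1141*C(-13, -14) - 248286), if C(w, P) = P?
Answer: 2*I*√66065 ≈ 514.06*I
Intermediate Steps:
√(1141*C(-13, -14) - 248286) = √(1141*(-14) - 248286) = √(-15974 - 248286) = √(-264260) = 2*I*√66065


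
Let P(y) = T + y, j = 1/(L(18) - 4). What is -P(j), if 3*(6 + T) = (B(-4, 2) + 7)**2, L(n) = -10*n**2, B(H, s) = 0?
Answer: -100561/9732 ≈ -10.333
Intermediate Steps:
T = 31/3 (T = -6 + (0 + 7)**2/3 = -6 + (1/3)*7**2 = -6 + (1/3)*49 = -6 + 49/3 = 31/3 ≈ 10.333)
j = -1/3244 (j = 1/(-10*18**2 - 4) = 1/(-10*324 - 4) = 1/(-3240 - 4) = 1/(-3244) = -1/3244 ≈ -0.00030826)
P(y) = 31/3 + y
-P(j) = -(31/3 - 1/3244) = -1*100561/9732 = -100561/9732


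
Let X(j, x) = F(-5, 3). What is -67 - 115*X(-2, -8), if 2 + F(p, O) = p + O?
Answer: 393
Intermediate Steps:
F(p, O) = -2 + O + p (F(p, O) = -2 + (p + O) = -2 + (O + p) = -2 + O + p)
X(j, x) = -4 (X(j, x) = -2 + 3 - 5 = -4)
-67 - 115*X(-2, -8) = -67 - 115*(-4) = -67 + 460 = 393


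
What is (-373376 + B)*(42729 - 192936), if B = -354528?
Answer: 109336276128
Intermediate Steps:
(-373376 + B)*(42729 - 192936) = (-373376 - 354528)*(42729 - 192936) = -727904*(-150207) = 109336276128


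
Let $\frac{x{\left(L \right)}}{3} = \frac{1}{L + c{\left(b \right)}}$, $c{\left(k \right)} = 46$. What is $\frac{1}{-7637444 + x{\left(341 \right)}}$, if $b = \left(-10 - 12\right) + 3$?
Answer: $- \frac{129}{985230275} \approx -1.3093 \cdot 10^{-7}$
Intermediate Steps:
$b = -19$ ($b = -22 + 3 = -19$)
$x{\left(L \right)} = \frac{3}{46 + L}$ ($x{\left(L \right)} = \frac{3}{L + 46} = \frac{3}{46 + L}$)
$\frac{1}{-7637444 + x{\left(341 \right)}} = \frac{1}{-7637444 + \frac{3}{46 + 341}} = \frac{1}{-7637444 + \frac{3}{387}} = \frac{1}{-7637444 + 3 \cdot \frac{1}{387}} = \frac{1}{-7637444 + \frac{1}{129}} = \frac{1}{- \frac{985230275}{129}} = - \frac{129}{985230275}$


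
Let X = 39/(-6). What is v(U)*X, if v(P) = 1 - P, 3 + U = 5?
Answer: 13/2 ≈ 6.5000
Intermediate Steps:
U = 2 (U = -3 + 5 = 2)
X = -13/2 (X = 39*(-1/6) = -13/2 ≈ -6.5000)
v(U)*X = (1 - 1*2)*(-13/2) = (1 - 2)*(-13/2) = -1*(-13/2) = 13/2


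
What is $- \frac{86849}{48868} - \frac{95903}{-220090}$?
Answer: $- \frac{379684437}{283035740} \approx -1.3415$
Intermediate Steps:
$- \frac{86849}{48868} - \frac{95903}{-220090} = \left(-86849\right) \frac{1}{48868} - - \frac{95903}{220090} = - \frac{4571}{2572} + \frac{95903}{220090} = - \frac{379684437}{283035740}$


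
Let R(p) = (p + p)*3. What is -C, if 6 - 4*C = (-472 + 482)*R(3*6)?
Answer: 537/2 ≈ 268.50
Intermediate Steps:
R(p) = 6*p (R(p) = (2*p)*3 = 6*p)
C = -537/2 (C = 3/2 - (-472 + 482)*6*(3*6)/4 = 3/2 - 5*6*18/2 = 3/2 - 5*108/2 = 3/2 - ¼*1080 = 3/2 - 270 = -537/2 ≈ -268.50)
-C = -1*(-537/2) = 537/2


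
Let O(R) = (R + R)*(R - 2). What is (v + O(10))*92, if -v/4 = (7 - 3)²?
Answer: 8832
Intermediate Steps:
O(R) = 2*R*(-2 + R) (O(R) = (2*R)*(-2 + R) = 2*R*(-2 + R))
v = -64 (v = -4*(7 - 3)² = -4*4² = -4*16 = -64)
(v + O(10))*92 = (-64 + 2*10*(-2 + 10))*92 = (-64 + 2*10*8)*92 = (-64 + 160)*92 = 96*92 = 8832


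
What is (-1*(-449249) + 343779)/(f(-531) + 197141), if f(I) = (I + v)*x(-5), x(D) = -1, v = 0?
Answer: 198257/49418 ≈ 4.0118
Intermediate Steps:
f(I) = -I (f(I) = (I + 0)*(-1) = I*(-1) = -I)
(-1*(-449249) + 343779)/(f(-531) + 197141) = (-1*(-449249) + 343779)/(-1*(-531) + 197141) = (449249 + 343779)/(531 + 197141) = 793028/197672 = 793028*(1/197672) = 198257/49418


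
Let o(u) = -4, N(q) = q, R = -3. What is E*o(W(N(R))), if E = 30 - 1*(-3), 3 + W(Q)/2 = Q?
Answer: -132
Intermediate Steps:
W(Q) = -6 + 2*Q
E = 33 (E = 30 + 3 = 33)
E*o(W(N(R))) = 33*(-4) = -132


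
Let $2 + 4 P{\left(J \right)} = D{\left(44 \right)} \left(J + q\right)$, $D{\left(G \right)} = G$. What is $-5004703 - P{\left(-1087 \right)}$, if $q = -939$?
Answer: $- \frac{9964833}{2} \approx -4.9824 \cdot 10^{6}$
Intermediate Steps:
$P{\left(J \right)} = - \frac{20659}{2} + 11 J$ ($P{\left(J \right)} = - \frac{1}{2} + \frac{44 \left(J - 939\right)}{4} = - \frac{1}{2} + \frac{44 \left(-939 + J\right)}{4} = - \frac{1}{2} + \frac{-41316 + 44 J}{4} = - \frac{1}{2} + \left(-10329 + 11 J\right) = - \frac{20659}{2} + 11 J$)
$-5004703 - P{\left(-1087 \right)} = -5004703 - \left(- \frac{20659}{2} + 11 \left(-1087\right)\right) = -5004703 - \left(- \frac{20659}{2} - 11957\right) = -5004703 - - \frac{44573}{2} = -5004703 + \frac{44573}{2} = - \frac{9964833}{2}$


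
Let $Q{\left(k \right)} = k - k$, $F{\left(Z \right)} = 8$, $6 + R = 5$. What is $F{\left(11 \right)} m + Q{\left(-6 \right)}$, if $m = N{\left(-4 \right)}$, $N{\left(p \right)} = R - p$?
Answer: $24$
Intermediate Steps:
$R = -1$ ($R = -6 + 5 = -1$)
$N{\left(p \right)} = -1 - p$
$Q{\left(k \right)} = 0$
$m = 3$ ($m = -1 - -4 = -1 + 4 = 3$)
$F{\left(11 \right)} m + Q{\left(-6 \right)} = 8 \cdot 3 + 0 = 24 + 0 = 24$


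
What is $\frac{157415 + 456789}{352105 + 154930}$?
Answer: $\frac{614204}{507035} \approx 1.2114$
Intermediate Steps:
$\frac{157415 + 456789}{352105 + 154930} = \frac{614204}{507035}$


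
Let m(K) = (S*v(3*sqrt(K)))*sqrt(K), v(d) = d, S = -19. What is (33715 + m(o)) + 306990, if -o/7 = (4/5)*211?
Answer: 2040281/5 ≈ 4.0806e+5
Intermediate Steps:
o = -5908/5 (o = -7*4/5*211 = -7*4*(1/5)*211 = -28*211/5 = -7*844/5 = -5908/5 ≈ -1181.6)
m(K) = -57*K (m(K) = (-57*sqrt(K))*sqrt(K) = -57*K)
(33715 + m(o)) + 306990 = (33715 - 57*(-5908/5)) + 306990 = (33715 + 336756/5) + 306990 = 505331/5 + 306990 = 2040281/5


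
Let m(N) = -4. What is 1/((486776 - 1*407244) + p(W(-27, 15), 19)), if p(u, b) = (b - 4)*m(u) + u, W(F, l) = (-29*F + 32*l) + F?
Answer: 1/80708 ≈ 1.2390e-5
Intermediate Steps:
W(F, l) = -28*F + 32*l
p(u, b) = 16 + u - 4*b (p(u, b) = (b - 4)*(-4) + u = (-4 + b)*(-4) + u = (16 - 4*b) + u = 16 + u - 4*b)
1/((486776 - 1*407244) + p(W(-27, 15), 19)) = 1/((486776 - 1*407244) + (16 + (-28*(-27) + 32*15) - 4*19)) = 1/((486776 - 407244) + (16 + (756 + 480) - 76)) = 1/(79532 + (16 + 1236 - 76)) = 1/(79532 + 1176) = 1/80708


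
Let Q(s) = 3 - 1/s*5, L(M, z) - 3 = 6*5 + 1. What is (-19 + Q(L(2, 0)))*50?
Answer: -13725/17 ≈ -807.35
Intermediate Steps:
L(M, z) = 34 (L(M, z) = 3 + (6*5 + 1) = 3 + (30 + 1) = 3 + 31 = 34)
Q(s) = 3 - 5/s
(-19 + Q(L(2, 0)))*50 = (-19 + (3 - 5/34))*50 = (-19 + 97/34)*50 = -549/34*50 = -13725/17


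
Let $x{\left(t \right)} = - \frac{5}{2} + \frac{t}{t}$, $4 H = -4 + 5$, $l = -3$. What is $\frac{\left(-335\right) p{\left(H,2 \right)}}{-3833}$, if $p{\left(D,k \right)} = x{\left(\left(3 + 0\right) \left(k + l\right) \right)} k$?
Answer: $- \frac{1005}{3833} \approx -0.2622$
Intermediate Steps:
$H = \frac{1}{4}$ ($H = \frac{-4 + 5}{4} = \frac{1}{4} \cdot 1 = \frac{1}{4} \approx 0.25$)
$x{\left(t \right)} = - \frac{3}{2}$ ($x{\left(t \right)} = \left(-5\right) \frac{1}{2} + 1 = - \frac{5}{2} + 1 = - \frac{3}{2}$)
$p{\left(D,k \right)} = - \frac{3 k}{2}$
$\frac{\left(-335\right) p{\left(H,2 \right)}}{-3833} = \frac{\left(-335\right) \left(\left(- \frac{3}{2}\right) 2\right)}{-3833} = \left(-335\right) \left(-3\right) \left(- \frac{1}{3833}\right) = 1005 \left(- \frac{1}{3833}\right) = - \frac{1005}{3833}$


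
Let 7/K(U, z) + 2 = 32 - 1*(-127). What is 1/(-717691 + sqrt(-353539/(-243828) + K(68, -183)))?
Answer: -27473926300236/19717789640285462657 - 6*sqrt(60837455080259)/19717789640285462657 ≈ -1.3934e-6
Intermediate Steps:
K(U, z) = 7/157 (K(U, z) = 7/(-2 + (32 - 1*(-127))) = 7/(-2 + (32 + 127)) = 7/(-2 + 159) = 7/157)
1/(-717691 + sqrt(-353539/(-243828) + K(68, -183))) = 1/(-717691 + sqrt(-353539/(-243828) + 7/157)) = 1/(-717691 + sqrt(-353539*(-1/243828) + 7/157)) = 1/(-717691 + sqrt(353539/243828 + 7/157)) = 1/(-717691 + sqrt(57212419/38280996)) = 1/(-717691 + sqrt(60837455080259)/6380166)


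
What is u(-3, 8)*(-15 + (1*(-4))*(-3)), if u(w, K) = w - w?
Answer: 0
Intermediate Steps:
u(w, K) = 0
u(-3, 8)*(-15 + (1*(-4))*(-3)) = 0*(-15 + (1*(-4))*(-3)) = 0*(-15 - 4*(-3)) = 0*(-15 + 12) = 0*(-3) = 0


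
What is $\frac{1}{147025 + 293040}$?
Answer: $\frac{1}{440065} \approx 2.2724 \cdot 10^{-6}$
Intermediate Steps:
$\frac{1}{147025 + 293040} = \frac{1}{440065}$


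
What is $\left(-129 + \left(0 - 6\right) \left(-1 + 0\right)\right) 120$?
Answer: $-14760$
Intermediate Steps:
$\left(-129 + \left(0 - 6\right) \left(-1 + 0\right)\right) 120 = \left(-129 - -6\right) 120 = \left(-129 + 6\right) 120 = \left(-123\right) 120 = -14760$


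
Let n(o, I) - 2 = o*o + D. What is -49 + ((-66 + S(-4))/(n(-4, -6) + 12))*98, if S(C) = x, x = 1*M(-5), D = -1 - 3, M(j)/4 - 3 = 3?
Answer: -2695/13 ≈ -207.31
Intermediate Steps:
M(j) = 24 (M(j) = 12 + 4*3 = 12 + 12 = 24)
D = -4
x = 24 (x = 1*24 = 24)
S(C) = 24
n(o, I) = -2 + o² (n(o, I) = 2 + (o*o - 4) = 2 + (o² - 4) = 2 + (-4 + o²) = -2 + o²)
-49 + ((-66 + S(-4))/(n(-4, -6) + 12))*98 = -49 + ((-66 + 24)/((-2 + (-4)²) + 12))*98 = -49 - 42/((-2 + 16) + 12)*98 = -49 - 42/(14 + 12)*98 = -49 - 42/26*98 = -49 - 42*1/26*98 = -49 - 21/13*98 = -49 - 2058/13 = -2695/13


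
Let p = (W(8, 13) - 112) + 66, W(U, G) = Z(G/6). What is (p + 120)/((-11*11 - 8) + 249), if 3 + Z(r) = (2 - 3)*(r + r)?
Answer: 5/9 ≈ 0.55556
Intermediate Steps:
Z(r) = -3 - 2*r (Z(r) = -3 + (2 - 3)*(r + r) = -3 - 2*r)
W(U, G) = -3 - G/3 (W(U, G) = -3 - 2*G/6 = -3 - G/3)
p = -160/3 (p = ((-3 - ⅓*13) - 112) + 66 = ((-3 - 13/3) - 112) + 66 = (-22/3 - 112) + 66 = -358/3 + 66 = -160/3 ≈ -53.333)
(p + 120)/((-11*11 - 8) + 249) = (-160/3 + 120)/((-11*11 - 8) + 249) = 200/(3*((-121 - 8) + 249)) = 200/(3*(-129 + 249)) = (200/3)/120 = (200/3)*(1/120) = 5/9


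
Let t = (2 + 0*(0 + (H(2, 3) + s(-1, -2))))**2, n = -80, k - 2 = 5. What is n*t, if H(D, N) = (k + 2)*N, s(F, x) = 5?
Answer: -320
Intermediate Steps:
k = 7 (k = 2 + 5 = 7)
H(D, N) = 9*N (H(D, N) = (7 + 2)*N = 9*N)
t = 4 (t = (2 + 0*(0 + (9*3 + 5)))**2 = (2 + 0*(0 + (27 + 5)))**2 = (2 + 0*(0 + 32))**2 = (2 + 0*32)**2 = (2 + 0)**2 = 2**2 = 4)
n*t = -80*4 = -320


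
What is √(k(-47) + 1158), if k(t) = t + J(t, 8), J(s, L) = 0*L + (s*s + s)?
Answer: √3273 ≈ 57.210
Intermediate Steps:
J(s, L) = s + s² (J(s, L) = 0 + (s² + s) = 0 + (s + s²) = s + s²)
k(t) = t + t*(1 + t)
√(k(-47) + 1158) = √(-47*(2 - 47) + 1158) = √(-47*(-45) + 1158) = √(2115 + 1158) = √3273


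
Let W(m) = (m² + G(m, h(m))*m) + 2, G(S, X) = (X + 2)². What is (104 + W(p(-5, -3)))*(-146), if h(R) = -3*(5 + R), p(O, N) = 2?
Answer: -121472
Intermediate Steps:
h(R) = -15 - 3*R
G(S, X) = (2 + X)²
W(m) = 2 + m² + m*(-13 - 3*m)² (W(m) = (m² + (2 + (-15 - 3*m))²*m) + 2 = (m² + (-13 - 3*m)²*m) + 2 = (m² + m*(-13 - 3*m)²) + 2 = 2 + m² + m*(-13 - 3*m)²)
(104 + W(p(-5, -3)))*(-146) = (104 + (2 + 2² + 2*(13 + 3*2)²))*(-146) = (104 + (2 + 4 + 2*(13 + 6)²))*(-146) = (104 + (2 + 4 + 2*19²))*(-146) = (104 + (2 + 4 + 2*361))*(-146) = (104 + (2 + 4 + 722))*(-146) = (104 + 728)*(-146) = 832*(-146) = -121472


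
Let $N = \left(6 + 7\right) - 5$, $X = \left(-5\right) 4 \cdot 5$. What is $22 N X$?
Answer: $-17600$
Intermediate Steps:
$X = -100$ ($X = \left(-20\right) 5 = -100$)
$N = 8$ ($N = 13 - 5 = 8$)
$22 N X = 22 \cdot 8 \left(-100\right) = 176 \left(-100\right) = -17600$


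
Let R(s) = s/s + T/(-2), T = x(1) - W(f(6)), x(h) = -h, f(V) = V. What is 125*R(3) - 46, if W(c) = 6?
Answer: 1033/2 ≈ 516.50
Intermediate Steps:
T = -7 (T = -1*1 - 1*6 = -1 - 6 = -7)
R(s) = 9/2 (R(s) = s/s - 7/(-2) = 1 - 7*(-1/2) = 1 + 7/2 = 9/2)
125*R(3) - 46 = 125*(9/2) - 46 = 1125/2 - 46 = 1033/2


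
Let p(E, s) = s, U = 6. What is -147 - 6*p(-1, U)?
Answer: -183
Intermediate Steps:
-147 - 6*p(-1, U) = -147 - 6*6 = -147 - 1*36 = -147 - 36 = -183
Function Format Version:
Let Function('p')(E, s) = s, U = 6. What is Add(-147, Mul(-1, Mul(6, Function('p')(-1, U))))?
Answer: -183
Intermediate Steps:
Add(-147, Mul(-1, Mul(6, Function('p')(-1, U)))) = Add(-147, Mul(-1, Mul(6, 6))) = Add(-147, Mul(-1, 36)) = Add(-147, -36) = -183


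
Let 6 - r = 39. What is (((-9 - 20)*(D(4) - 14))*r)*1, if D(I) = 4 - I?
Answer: -13398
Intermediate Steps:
r = -33 (r = 6 - 1*39 = 6 - 39 = -33)
(((-9 - 20)*(D(4) - 14))*r)*1 = (((-9 - 20)*((4 - 1*4) - 14))*(-33))*1 = (-29*((4 - 4) - 14)*(-33))*1 = (-29*(0 - 14)*(-33))*1 = (-29*(-14)*(-33))*1 = (406*(-33))*1 = -13398*1 = -13398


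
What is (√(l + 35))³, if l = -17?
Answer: 54*√2 ≈ 76.368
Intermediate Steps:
(√(l + 35))³ = (√(-17 + 35))³ = (√18)³ = (3*√2)³ = 54*√2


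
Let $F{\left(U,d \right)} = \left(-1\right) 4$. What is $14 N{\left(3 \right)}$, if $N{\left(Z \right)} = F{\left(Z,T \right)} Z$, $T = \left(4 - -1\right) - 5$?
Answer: $-168$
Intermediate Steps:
$T = 0$ ($T = \left(4 + 1\right) - 5 = 5 - 5 = 0$)
$F{\left(U,d \right)} = -4$
$N{\left(Z \right)} = - 4 Z$
$14 N{\left(3 \right)} = 14 \left(\left(-4\right) 3\right) = 14 \left(-12\right) = -168$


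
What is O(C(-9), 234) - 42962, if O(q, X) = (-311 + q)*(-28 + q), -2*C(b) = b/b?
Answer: -136337/4 ≈ -34084.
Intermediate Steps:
C(b) = -½ (C(b) = -b/(2*b) = -½*1 = -½)
O(C(-9), 234) - 42962 = (8708 + (-½)² - 339*(-½)) - 42962 = (8708 + ¼ + 339/2) - 42962 = 35511/4 - 42962 = -136337/4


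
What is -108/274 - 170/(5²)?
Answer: -4928/685 ≈ -7.1942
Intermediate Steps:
-108/274 - 170/(5²) = -108*1/274 - 170/25 = -54/137 - 170*1/25 = -54/137 - 34/5 = -4928/685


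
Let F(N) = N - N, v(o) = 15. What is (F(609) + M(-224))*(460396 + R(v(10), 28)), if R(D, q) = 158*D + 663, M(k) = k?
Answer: -103808096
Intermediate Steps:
F(N) = 0
R(D, q) = 663 + 158*D
(F(609) + M(-224))*(460396 + R(v(10), 28)) = (0 - 224)*(460396 + (663 + 158*15)) = -224*(460396 + (663 + 2370)) = -224*(460396 + 3033) = -224*463429 = -103808096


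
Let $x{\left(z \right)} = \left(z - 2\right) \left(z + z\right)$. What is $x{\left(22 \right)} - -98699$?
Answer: $99579$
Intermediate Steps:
$x{\left(z \right)} = 2 z \left(-2 + z\right)$ ($x{\left(z \right)} = \left(-2 + z\right) 2 z = 2 z \left(-2 + z\right)$)
$x{\left(22 \right)} - -98699 = 2 \cdot 22 \left(-2 + 22\right) - -98699 = 2 \cdot 22 \cdot 20 + 98699 = 880 + 98699 = 99579$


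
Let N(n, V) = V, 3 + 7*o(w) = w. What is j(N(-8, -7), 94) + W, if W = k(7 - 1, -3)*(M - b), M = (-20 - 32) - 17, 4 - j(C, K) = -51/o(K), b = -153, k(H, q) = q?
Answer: -3173/13 ≈ -244.08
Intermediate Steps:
o(w) = -3/7 + w/7
j(C, K) = 4 + 51/(-3/7 + K/7) (j(C, K) = 4 - (-51)/(-3/7 + K/7) = 4 + 51/(-3/7 + K/7))
M = -69 (M = -52 - 17 = -69)
W = -252 (W = -3*(-69 - 1*(-153)) = -3*(-69 + 153) = -3*84 = -252)
j(N(-8, -7), 94) + W = (345 + 4*94)/(-3 + 94) - 252 = (345 + 376)/91 - 252 = (1/91)*721 - 252 = 103/13 - 252 = -3173/13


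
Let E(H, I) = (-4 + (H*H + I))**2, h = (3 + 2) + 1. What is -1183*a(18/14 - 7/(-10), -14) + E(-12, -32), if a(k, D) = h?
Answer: 4566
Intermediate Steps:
h = 6 (h = 5 + 1 = 6)
E(H, I) = (-4 + I + H**2)**2 (E(H, I) = (-4 + (H**2 + I))**2 = (-4 + (I + H**2))**2 = (-4 + I + H**2)**2)
a(k, D) = 6
-1183*a(18/14 - 7/(-10), -14) + E(-12, -32) = -1183*6 + (-4 - 32 + (-12)**2)**2 = -7098 + (-4 - 32 + 144)**2 = -7098 + 108**2 = -7098 + 11664 = 4566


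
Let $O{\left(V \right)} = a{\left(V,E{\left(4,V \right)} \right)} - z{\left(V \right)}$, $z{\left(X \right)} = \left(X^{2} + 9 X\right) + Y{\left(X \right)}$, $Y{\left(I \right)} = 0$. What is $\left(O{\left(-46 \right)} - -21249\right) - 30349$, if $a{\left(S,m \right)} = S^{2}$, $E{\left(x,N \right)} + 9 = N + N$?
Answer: $-8686$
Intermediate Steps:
$E{\left(x,N \right)} = -9 + 2 N$ ($E{\left(x,N \right)} = -9 + \left(N + N\right) = -9 + 2 N$)
$z{\left(X \right)} = X^{2} + 9 X$ ($z{\left(X \right)} = \left(X^{2} + 9 X\right) + 0 = X^{2} + 9 X$)
$O{\left(V \right)} = V^{2} - V \left(9 + V\right)$
$\left(O{\left(-46 \right)} - -21249\right) - 30349 = \left(\left(-9\right) \left(-46\right) - -21249\right) - 30349 = \left(414 + 21249\right) - 30349 = 21663 - 30349 = -8686$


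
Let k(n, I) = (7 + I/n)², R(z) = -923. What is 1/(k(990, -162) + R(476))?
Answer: -3025/2650699 ≈ -0.0011412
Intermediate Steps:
1/(k(990, -162) + R(476)) = 1/((-162 + 7*990)²/990² - 923) = 1/((-162 + 6930)²/980100 - 923) = 1/((1/980100)*6768² - 923) = 1/((1/980100)*45805824 - 923) = 1/(141376/3025 - 923) = 1/(-2650699/3025) = -3025/2650699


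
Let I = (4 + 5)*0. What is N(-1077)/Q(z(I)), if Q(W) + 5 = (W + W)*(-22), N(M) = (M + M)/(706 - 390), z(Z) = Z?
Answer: 1077/790 ≈ 1.3633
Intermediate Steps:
I = 0 (I = 9*0 = 0)
N(M) = M/158 (N(M) = (2*M)/316 = (2*M)*(1/316) = M/158)
Q(W) = -5 - 44*W (Q(W) = -5 + (W + W)*(-22) = -5 + (2*W)*(-22) = -5 - 44*W)
N(-1077)/Q(z(I)) = ((1/158)*(-1077))/(-5 - 44*0) = -1077/(158*(-5 + 0)) = -1077/158/(-5) = -1077/158*(-⅕) = 1077/790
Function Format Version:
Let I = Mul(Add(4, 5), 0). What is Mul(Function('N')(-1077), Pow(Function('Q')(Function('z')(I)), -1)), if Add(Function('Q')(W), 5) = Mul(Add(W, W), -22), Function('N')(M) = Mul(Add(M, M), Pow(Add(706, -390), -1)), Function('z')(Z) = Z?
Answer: Rational(1077, 790) ≈ 1.3633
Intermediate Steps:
I = 0 (I = Mul(9, 0) = 0)
Function('N')(M) = Mul(Rational(1, 158), M) (Function('N')(M) = Mul(Mul(2, M), Pow(316, -1)) = Mul(Mul(2, M), Rational(1, 316)) = Mul(Rational(1, 158), M))
Function('Q')(W) = Add(-5, Mul(-44, W)) (Function('Q')(W) = Add(-5, Mul(Add(W, W), -22)) = Add(-5, Mul(Mul(2, W), -22)) = Add(-5, Mul(-44, W)))
Mul(Function('N')(-1077), Pow(Function('Q')(Function('z')(I)), -1)) = Mul(Mul(Rational(1, 158), -1077), Pow(Add(-5, Mul(-44, 0)), -1)) = Mul(Rational(-1077, 158), Pow(Add(-5, 0), -1)) = Mul(Rational(-1077, 158), Pow(-5, -1)) = Mul(Rational(-1077, 158), Rational(-1, 5)) = Rational(1077, 790)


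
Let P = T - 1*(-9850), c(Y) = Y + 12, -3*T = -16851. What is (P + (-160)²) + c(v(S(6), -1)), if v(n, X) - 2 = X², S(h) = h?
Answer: 41082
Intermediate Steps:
v(n, X) = 2 + X²
T = 5617 (T = -⅓*(-16851) = 5617)
c(Y) = 12 + Y
P = 15467 (P = 5617 - 1*(-9850) = 5617 + 9850 = 15467)
(P + (-160)²) + c(v(S(6), -1)) = (15467 + (-160)²) + (12 + (2 + (-1)²)) = (15467 + 25600) + (12 + (2 + 1)) = 41067 + (12 + 3) = 41067 + 15 = 41082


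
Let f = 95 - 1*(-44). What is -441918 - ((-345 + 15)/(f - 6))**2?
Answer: -7817196402/17689 ≈ -4.4192e+5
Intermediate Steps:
f = 139 (f = 95 + 44 = 139)
-441918 - ((-345 + 15)/(f - 6))**2 = -441918 - ((-345 + 15)/(139 - 6))**2 = -441918 - (-330/133)**2 = -441918 - 1*108900/17689 = -441918 - 108900/17689 = -7817196402/17689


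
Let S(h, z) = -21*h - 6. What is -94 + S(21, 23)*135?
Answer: -60439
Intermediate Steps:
S(h, z) = -6 - 21*h
-94 + S(21, 23)*135 = -94 + (-6 - 21*21)*135 = -94 + (-6 - 441)*135 = -94 - 447*135 = -94 - 60345 = -60439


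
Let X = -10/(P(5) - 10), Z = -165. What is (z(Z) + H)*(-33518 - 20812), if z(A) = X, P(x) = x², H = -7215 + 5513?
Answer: 92505880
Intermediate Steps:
H = -1702
X = -⅔ (X = -10/(5² - 10) = -10/(25 - 10) = -10/15 = (1/15)*(-10) = -⅔ ≈ -0.66667)
z(A) = -⅔
(z(Z) + H)*(-33518 - 20812) = (-⅔ - 1702)*(-33518 - 20812) = -5108/3*(-54330) = 92505880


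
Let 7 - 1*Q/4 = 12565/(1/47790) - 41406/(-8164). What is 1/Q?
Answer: -2041/4902329725658 ≈ -4.1633e-10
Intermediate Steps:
Q = -4902329725658/2041 (Q = 28 - 4*(12565/(1/47790) - 41406/(-8164)) = 28 - 4*(12565/(1/47790) - 41406*(-1/8164)) = 28 - 4*(12565*47790 + 20703/4082) = 28 - 4*(600481350 + 20703/4082) = 28 - 4*2451164891403/4082 = 28 - 4902329782806/2041 = -4902329725658/2041 ≈ -2.4019e+9)
1/Q = 1/(-4902329725658/2041) = -2041/4902329725658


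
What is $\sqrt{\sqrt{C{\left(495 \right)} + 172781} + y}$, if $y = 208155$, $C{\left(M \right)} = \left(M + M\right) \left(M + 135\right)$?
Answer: $\sqrt{208155 + \sqrt{796481}} \approx 457.22$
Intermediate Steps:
$C{\left(M \right)} = 2 M \left(135 + M\right)$
$\sqrt{\sqrt{C{\left(495 \right)} + 172781} + y} = \sqrt{\sqrt{2 \cdot 495 \left(135 + 495\right) + 172781} + 208155} = \sqrt{\sqrt{2 \cdot 495 \cdot 630 + 172781} + 208155} = \sqrt{\sqrt{623700 + 172781} + 208155} = \sqrt{\sqrt{796481} + 208155} = \sqrt{208155 + \sqrt{796481}}$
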